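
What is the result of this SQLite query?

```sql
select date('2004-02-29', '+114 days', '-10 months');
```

Applying '+114 days' to 2004-02-29: counting 114 days forward gives 2004-06-22.
Adding -10 months to 2004-06-22 gives 2003-08-22.

2003-08-22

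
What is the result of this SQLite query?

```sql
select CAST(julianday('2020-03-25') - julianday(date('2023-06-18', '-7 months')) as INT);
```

-968

Adding -7 months to 2023-06-18 gives 2022-11-18.
6 days remain in March 2020 after the 25th (31 − 25).
Full months from April 2020 through October 2022 contribute their day counts.
Then 18 days into November 2022.
Total: 6 + 30 + 31 + 30 + 31 + 31 + 30 + 31 + 30 + 31 + 31 + 28 + 31 + 30 + 31 + 30 + 31 + 31 + 30 + 31 + 30 + 31 + 31 + 28 + 31 + 30 + 31 + 30 + 31 + 31 + 30 + 31 + 18 = 968.
The subtraction is earlier − later, so the result is −968 → -968.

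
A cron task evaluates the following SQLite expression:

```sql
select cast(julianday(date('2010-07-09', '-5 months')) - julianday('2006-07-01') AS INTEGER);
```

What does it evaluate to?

1319

Adding -5 months to 2010-07-09 gives 2010-02-09.
30 days remain in July 2006 after the 1st (31 − 1).
Full months from August 2006 through January 2010 contribute their day counts.
Then 9 days into February 2010.
Total: 30 + 31 + 30 + 31 + 30 + 31 + 31 + 28 + 31 + 30 + 31 + 30 + 31 + 31 + 30 + 31 + 30 + 31 + 31 + 29 + 31 + 30 + 31 + 30 + 31 + 31 + 30 + 31 + 30 + 31 + 31 + 28 + 31 + 30 + 31 + 30 + 31 + 31 + 30 + 31 + 30 + 31 + 31 + 9 = 1319.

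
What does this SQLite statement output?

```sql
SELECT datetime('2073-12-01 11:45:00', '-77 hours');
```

-77 hours from 2073-12-01 11:45:00 is 2073-11-28 06:45:00 (crosses midnight).

2073-11-28 06:45:00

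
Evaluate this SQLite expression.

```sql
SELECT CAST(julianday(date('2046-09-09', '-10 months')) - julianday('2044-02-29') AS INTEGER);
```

619

Adding -10 months to 2046-09-09 gives 2045-11-09.
0 days remain in February 2044 after the 29th (29 − 29).
Full months from March 2044 through October 2045 contribute their day counts.
Then 9 days into November 2045.
Total: 0 + 31 + 30 + 31 + 30 + 31 + 31 + 30 + 31 + 30 + 31 + 31 + 28 + 31 + 30 + 31 + 30 + 31 + 31 + 30 + 31 + 9 = 619.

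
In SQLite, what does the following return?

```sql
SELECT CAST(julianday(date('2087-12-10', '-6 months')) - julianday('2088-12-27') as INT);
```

Adding -6 months to 2087-12-10 gives 2087-06-10.
20 days remain in June 2087 after the 10th (30 − 10).
Full months from July 2087 through November 2088 contribute their day counts.
Then 27 days into December 2088.
Total: 20 + 31 + 31 + 30 + 31 + 30 + 31 + 31 + 29 + 31 + 30 + 31 + 30 + 31 + 31 + 30 + 31 + 30 + 27 = 566.
The subtraction is earlier − later, so the result is −566 → -566.

-566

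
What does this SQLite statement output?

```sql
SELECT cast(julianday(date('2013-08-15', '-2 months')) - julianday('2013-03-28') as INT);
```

Adding -2 months to 2013-08-15 gives 2013-06-15.
3 days remain in March 2013 after the 28th (31 − 28).
April 2013: 30 days.
May 2013: 31 days.
Then 15 days into June 2013.
Total: 3 + 30 + 31 + 15 = 79.

79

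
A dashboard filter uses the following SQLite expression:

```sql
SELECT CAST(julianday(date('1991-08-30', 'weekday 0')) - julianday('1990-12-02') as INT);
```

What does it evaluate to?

273

`weekday 0` advances to the next Sunday; 1991-08-30 is a Friday, so it moves forward to 1991-09-01.
29 days remain in December 1990 after the 2nd (31 − 2).
Full months from January 1991 through August 1991 contribute their day counts.
Then 1 day into September 1991.
Total: 29 + 31 + 28 + 31 + 30 + 31 + 30 + 31 + 31 + 1 = 273.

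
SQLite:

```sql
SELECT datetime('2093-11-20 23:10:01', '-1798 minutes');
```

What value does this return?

2093-11-19 17:12:01

1798 minutes = 29h 58m; -1798 minutes from 2093-11-20 23:10:01 is 2093-11-19 17:12:01 (crosses midnight).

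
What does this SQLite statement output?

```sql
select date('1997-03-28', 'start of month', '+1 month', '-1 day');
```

1997-03-31

`start of month` rewinds 1997-03-28 to 1997-03-01.
Adding +1 month to 1997-03-01 gives 1997-04-01.
Going back 1 day from 1997-04-01 reaches 1997-03-31 (last day of March, 31 days).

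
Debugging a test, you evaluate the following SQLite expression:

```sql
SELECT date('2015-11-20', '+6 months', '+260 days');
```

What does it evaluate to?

2017-02-04

Adding +6 months to 2015-11-20 gives 2016-05-20.
Applying '+260 days' to 2016-05-20: counting 260 days forward gives 2017-02-04.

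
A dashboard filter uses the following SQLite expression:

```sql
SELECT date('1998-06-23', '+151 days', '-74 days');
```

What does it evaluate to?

Applying '+151 days' to 1998-06-23: counting 151 days forward gives 1998-11-21.
Applying '-74 days' to 1998-11-21: counting 74 days back gives 1998-09-08.

1998-09-08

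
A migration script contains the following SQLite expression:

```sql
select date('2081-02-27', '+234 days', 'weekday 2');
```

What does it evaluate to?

Applying '+234 days' to 2081-02-27: counting 234 days forward gives 2081-10-19.
`weekday 2` advances to the next Tuesday; 2081-10-19 is a Sunday, so it moves forward to 2081-10-21.

2081-10-21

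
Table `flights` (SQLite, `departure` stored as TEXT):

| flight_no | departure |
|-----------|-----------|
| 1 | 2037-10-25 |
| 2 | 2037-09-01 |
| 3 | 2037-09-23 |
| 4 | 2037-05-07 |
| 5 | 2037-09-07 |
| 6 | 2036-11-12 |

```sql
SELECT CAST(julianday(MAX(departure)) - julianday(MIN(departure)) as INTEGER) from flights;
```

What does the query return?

347

MIN = 2036-11-12, MAX = 2037-10-25.
18 days remain in November 2036 after the 12th (30 − 12).
Full months from December 2036 through September 2037 contribute their day counts.
Then 25 days into October 2037.
Total: 18 + 31 + 31 + 28 + 31 + 30 + 31 + 30 + 31 + 31 + 30 + 25 = 347.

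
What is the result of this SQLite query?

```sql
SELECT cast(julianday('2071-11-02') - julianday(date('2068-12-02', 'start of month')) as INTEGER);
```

`start of month` rewinds 2068-12-02 to 2068-12-01.
30 days remain in December 2068 after the 1st (31 − 1).
Full months from January 2069 through October 2071 contribute their day counts.
Then 2 days into November 2071.
Total: 30 + 31 + 28 + 31 + 30 + 31 + 30 + 31 + 31 + 30 + 31 + 30 + 31 + 31 + 28 + 31 + 30 + 31 + 30 + 31 + 31 + 30 + 31 + 30 + 31 + 31 + 28 + 31 + 30 + 31 + 30 + 31 + 31 + 30 + 31 + 2 = 1066.

1066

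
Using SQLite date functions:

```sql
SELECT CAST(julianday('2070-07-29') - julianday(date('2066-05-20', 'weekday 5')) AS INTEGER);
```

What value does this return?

`weekday 5` advances to the next Friday; 2066-05-20 is a Thursday, so it moves forward to 2066-05-21.
10 days remain in May 2066 after the 21st (31 − 21).
Full months from June 2066 through June 2070 contribute their day counts.
Then 29 days into July 2070.
Total: 10 + 30 + 31 + 31 + 30 + 31 + 30 + 31 + 31 + 28 + 31 + 30 + 31 + 30 + 31 + 31 + 30 + 31 + 30 + 31 + 31 + 29 + 31 + 30 + 31 + 30 + 31 + 31 + 30 + 31 + 30 + 31 + 31 + 28 + 31 + 30 + 31 + 30 + 31 + 31 + 30 + 31 + 30 + 31 + 31 + 28 + 31 + 30 + 31 + 30 + 29 = 1530.

1530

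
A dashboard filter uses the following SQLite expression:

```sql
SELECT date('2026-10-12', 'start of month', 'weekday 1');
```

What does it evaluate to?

`start of month` rewinds 2026-10-12 to 2026-10-01.
`weekday 1` advances to the next Monday; 2026-10-01 is a Thursday, so it moves forward to 2026-10-05.

2026-10-05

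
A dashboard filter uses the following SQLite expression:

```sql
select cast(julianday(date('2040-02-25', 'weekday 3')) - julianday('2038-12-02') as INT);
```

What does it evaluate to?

454

`weekday 3` advances to the next Wednesday; 2040-02-25 is a Saturday, so it moves forward to 2040-02-29.
29 days remain in December 2038 after the 2nd (31 − 2).
Full months from January 2039 through January 2040 contribute their day counts.
Then 29 days into February 2040.
Total: 29 + 31 + 28 + 31 + 30 + 31 + 30 + 31 + 31 + 30 + 31 + 30 + 31 + 31 + 29 = 454.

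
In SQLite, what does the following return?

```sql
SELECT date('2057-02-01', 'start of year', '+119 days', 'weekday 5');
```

`start of year` rewinds 2057-02-01 to 2057-01-01.
Applying '+119 days' to 2057-01-01: counting 119 days forward gives 2057-04-30.
`weekday 5` advances to the next Friday; 2057-04-30 is a Monday, so it moves forward to 2057-05-04.

2057-05-04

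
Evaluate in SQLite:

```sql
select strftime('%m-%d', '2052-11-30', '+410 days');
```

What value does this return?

First apply '+410 days': 2052-11-30 → 2054-01-14.
`%m-%d` extracts the month-day: 01-14.

01-14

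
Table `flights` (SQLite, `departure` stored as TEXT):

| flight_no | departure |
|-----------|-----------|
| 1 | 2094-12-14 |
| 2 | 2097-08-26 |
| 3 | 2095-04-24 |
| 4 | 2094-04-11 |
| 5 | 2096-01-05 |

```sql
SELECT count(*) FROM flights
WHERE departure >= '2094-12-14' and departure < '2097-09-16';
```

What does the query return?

Rows in [2094-12-14, 2097-09-16): 2094-12-14, 2097-08-26, 2095-04-24, 2096-01-05 → 4 rows.

4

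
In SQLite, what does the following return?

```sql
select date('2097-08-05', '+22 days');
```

Advancing 22 more days within August lands on 2097-08-27.

2097-08-27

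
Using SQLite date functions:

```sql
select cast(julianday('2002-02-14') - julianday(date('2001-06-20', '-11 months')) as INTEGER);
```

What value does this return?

Adding -11 months to 2001-06-20 gives 2000-07-20.
11 days remain in July 2000 after the 20th (31 − 20).
Full months from August 2000 through January 2002 contribute their day counts.
Then 14 days into February 2002.
Total: 11 + 31 + 30 + 31 + 30 + 31 + 31 + 28 + 31 + 30 + 31 + 30 + 31 + 31 + 30 + 31 + 30 + 31 + 31 + 14 = 574.

574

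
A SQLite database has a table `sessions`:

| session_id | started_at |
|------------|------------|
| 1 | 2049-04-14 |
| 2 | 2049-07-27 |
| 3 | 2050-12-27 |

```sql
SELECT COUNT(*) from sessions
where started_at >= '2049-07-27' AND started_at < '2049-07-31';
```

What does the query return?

Rows in [2049-07-27, 2049-07-31): 2049-07-27 → 1 row.

1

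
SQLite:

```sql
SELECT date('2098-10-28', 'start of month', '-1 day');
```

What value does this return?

`start of month` rewinds 2098-10-28 to 2098-10-01.
Going back 1 day from 2098-10-01 reaches 2098-09-30 (last day of September, 30 days).

2098-09-30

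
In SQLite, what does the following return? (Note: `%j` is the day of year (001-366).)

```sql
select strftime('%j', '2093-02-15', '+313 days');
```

359

First apply '+313 days': 2093-02-15 → 2093-12-25.
Day-of-year for 2093-12-25: days since 2093-01-01 inclusive = 359, zero-padded to 359.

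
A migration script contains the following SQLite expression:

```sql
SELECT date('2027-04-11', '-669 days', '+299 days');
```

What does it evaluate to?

2026-04-06

Applying '-669 days' to 2027-04-11: counting 669 days back gives 2025-06-11.
Applying '+299 days' to 2025-06-11: counting 299 days forward gives 2026-04-06.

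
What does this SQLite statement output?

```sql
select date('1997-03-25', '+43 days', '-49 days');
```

Applying '+43 days' to 1997-03-25: counting 43 days forward gives 1997-05-07.
Applying '-49 days' to 1997-05-07: counting 49 days back gives 1997-03-19.

1997-03-19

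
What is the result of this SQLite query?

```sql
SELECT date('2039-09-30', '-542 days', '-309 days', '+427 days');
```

Applying '-542 days' to 2039-09-30: counting 542 days back gives 2038-04-06.
Applying '-309 days' to 2038-04-06: counting 309 days back gives 2037-06-01.
Applying '+427 days' to 2037-06-01: counting 427 days forward gives 2038-08-02.

2038-08-02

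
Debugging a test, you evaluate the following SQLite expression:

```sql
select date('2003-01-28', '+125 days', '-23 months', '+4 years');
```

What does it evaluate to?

Applying '+125 days' to 2003-01-28: counting 125 days forward gives 2003-06-02.
Adding -23 months to 2003-06-02 gives 2001-07-02.
Adding +4 years to 2001-07-02 gives 2005-07-02.

2005-07-02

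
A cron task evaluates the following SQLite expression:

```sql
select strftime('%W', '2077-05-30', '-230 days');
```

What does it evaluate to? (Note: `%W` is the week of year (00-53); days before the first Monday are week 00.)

41

First apply '-230 days': 2077-05-30 → 2076-10-12.
2076-10-12 is a Monday. SQLite's %W counts Mondays since the year started; the result is 41.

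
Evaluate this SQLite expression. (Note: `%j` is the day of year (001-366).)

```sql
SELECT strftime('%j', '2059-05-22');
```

Day-of-year for 2059-05-22: days since 2059-01-01 inclusive = 142, zero-padded to 142.

142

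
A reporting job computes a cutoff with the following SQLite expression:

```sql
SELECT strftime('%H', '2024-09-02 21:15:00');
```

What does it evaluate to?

21

`%H` extracts the 2-digit hour (00-23): 21.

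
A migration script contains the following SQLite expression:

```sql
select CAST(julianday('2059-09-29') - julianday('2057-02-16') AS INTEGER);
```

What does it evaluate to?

955

12 days remain in February 2057 after the 16th (28 − 16).
Full months from March 2057 through August 2059 contribute their day counts.
Then 29 days into September 2059.
Total: 12 + 31 + 30 + 31 + 30 + 31 + 31 + 30 + 31 + 30 + 31 + 31 + 28 + 31 + 30 + 31 + 30 + 31 + 31 + 30 + 31 + 30 + 31 + 31 + 28 + 31 + 30 + 31 + 30 + 31 + 31 + 29 = 955.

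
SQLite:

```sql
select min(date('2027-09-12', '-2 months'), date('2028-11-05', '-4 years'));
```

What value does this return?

date('2027-09-12', '-2 months') → 2027-07-12.
date('2028-11-05', '-4 years') → 2024-11-05.
Earlier of the two is 2024-11-05.

2024-11-05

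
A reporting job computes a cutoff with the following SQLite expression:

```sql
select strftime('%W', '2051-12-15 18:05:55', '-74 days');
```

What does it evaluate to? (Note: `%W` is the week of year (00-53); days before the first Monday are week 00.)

First apply '-74 days': 2051-12-15 18:05:55 → 2051-10-02 18:05:55.
2051-10-02 is a Monday. SQLite's %W counts Mondays since the year started; the result is 40.

40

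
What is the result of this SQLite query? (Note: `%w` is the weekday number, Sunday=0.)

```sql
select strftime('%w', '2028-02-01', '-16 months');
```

4

First apply '-16 months': 2028-02-01 → 2026-10-01.
2026-10-01 is a Thursday; with Sunday=0 that is 4.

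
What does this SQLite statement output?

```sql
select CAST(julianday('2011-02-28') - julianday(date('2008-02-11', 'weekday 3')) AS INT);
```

1111

`weekday 3` advances to the next Wednesday; 2008-02-11 is a Monday, so it moves forward to 2008-02-13.
16 days remain in February 2008 after the 13th (29 − 13).
Full months from March 2008 through January 2011 contribute their day counts.
Then 28 days into February 2011.
Total: 16 + 31 + 30 + 31 + 30 + 31 + 31 + 30 + 31 + 30 + 31 + 31 + 28 + 31 + 30 + 31 + 30 + 31 + 31 + 30 + 31 + 30 + 31 + 31 + 28 + 31 + 30 + 31 + 30 + 31 + 31 + 30 + 31 + 30 + 31 + 31 + 28 = 1111.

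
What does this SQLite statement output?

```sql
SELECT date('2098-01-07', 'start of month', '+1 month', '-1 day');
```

`start of month` rewinds 2098-01-07 to 2098-01-01.
Adding +1 month to 2098-01-01 gives 2098-02-01.
Going back 1 day from 2098-02-01 reaches 2098-01-31 (last day of January, 31 days).

2098-01-31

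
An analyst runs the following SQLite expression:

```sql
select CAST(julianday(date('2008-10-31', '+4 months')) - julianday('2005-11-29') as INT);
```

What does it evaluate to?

Adding +4 months to 2008-10-31 targets 2009-02-31. February 2009 has only 28 days, so SQLite normalizes the 3-day overflow forward to 2009-03-03.
1 day remains in November 2005 after the 29th (30 − 29).
Full months from December 2005 through February 2009 contribute their day counts.
Then 3 days into March 2009.
Total: 1 + 31 + 31 + 28 + 31 + 30 + 31 + 30 + 31 + 31 + 30 + 31 + 30 + 31 + 31 + 28 + 31 + 30 + 31 + 30 + 31 + 31 + 30 + 31 + 30 + 31 + 31 + 29 + 31 + 30 + 31 + 30 + 31 + 31 + 30 + 31 + 30 + 31 + 31 + 28 + 3 = 1190.

1190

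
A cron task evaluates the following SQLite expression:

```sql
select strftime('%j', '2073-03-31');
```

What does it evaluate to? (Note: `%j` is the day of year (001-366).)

090

Day-of-year for 2073-03-31: days since 2073-01-01 inclusive = 90, zero-padded to 090.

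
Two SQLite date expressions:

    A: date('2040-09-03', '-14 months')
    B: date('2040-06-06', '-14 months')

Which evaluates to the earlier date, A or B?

A = 2039-07-03.
B = 2039-04-06.
B is earlier.

B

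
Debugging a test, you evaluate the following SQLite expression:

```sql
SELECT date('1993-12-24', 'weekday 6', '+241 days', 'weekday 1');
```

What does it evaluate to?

`weekday 6` advances to the next Saturday; 1993-12-24 is a Friday, so it moves forward to 1993-12-25.
Applying '+241 days' to 1993-12-25: counting 241 days forward gives 1994-08-23.
`weekday 1` advances to the next Monday; 1994-08-23 is a Tuesday, so it moves forward to 1994-08-29.

1994-08-29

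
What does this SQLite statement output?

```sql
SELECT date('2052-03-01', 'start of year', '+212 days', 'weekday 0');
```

2052-08-04

`start of year` rewinds 2052-03-01 to 2052-01-01.
Applying '+212 days' to 2052-01-01: counting 212 days forward gives 2052-07-31.
`weekday 0` advances to the next Sunday; 2052-07-31 is a Wednesday, so it moves forward to 2052-08-04.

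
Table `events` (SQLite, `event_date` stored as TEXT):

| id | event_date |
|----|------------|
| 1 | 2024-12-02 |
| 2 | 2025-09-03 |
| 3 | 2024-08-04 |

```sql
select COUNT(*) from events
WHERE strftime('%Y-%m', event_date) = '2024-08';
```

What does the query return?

Rows with year-month 2024-08: 2024-08-04 → 1.

1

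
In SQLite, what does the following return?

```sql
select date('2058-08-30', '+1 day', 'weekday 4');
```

Advancing 1 more day within August lands on 2058-08-31.
`weekday 4` advances to the next Thursday; 2058-08-31 is a Saturday, so it moves forward to 2058-09-05.

2058-09-05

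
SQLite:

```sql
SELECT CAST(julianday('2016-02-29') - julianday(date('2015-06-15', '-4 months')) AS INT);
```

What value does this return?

379

Adding -4 months to 2015-06-15 gives 2015-02-15.
13 days remain in February 2015 after the 15th (28 − 15).
Full months from March 2015 through January 2016 contribute their day counts.
Then 29 days into February 2016.
Total: 13 + 31 + 30 + 31 + 30 + 31 + 31 + 30 + 31 + 30 + 31 + 31 + 29 = 379.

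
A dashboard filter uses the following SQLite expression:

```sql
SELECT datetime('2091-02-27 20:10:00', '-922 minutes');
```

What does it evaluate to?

922 minutes = 15h 22m; -922 minutes from 2091-02-27 20:10:00 is 2091-02-27 04:48:00.

2091-02-27 04:48:00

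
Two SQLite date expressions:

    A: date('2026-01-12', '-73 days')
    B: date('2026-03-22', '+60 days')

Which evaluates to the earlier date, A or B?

A = 2025-10-31.
B = 2026-05-21.
A is earlier.

A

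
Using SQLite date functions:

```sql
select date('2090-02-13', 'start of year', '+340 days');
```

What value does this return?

2090-12-07

`start of year` rewinds 2090-02-13 to 2090-01-01.
Applying '+340 days' to 2090-01-01: counting 340 days forward gives 2090-12-07.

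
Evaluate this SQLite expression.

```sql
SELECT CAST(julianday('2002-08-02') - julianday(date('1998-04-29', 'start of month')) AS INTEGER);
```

`start of month` rewinds 1998-04-29 to 1998-04-01.
29 days remain in April 1998 after the 1st (30 − 1).
Full months from May 1998 through July 2002 contribute their day counts.
Then 2 days into August 2002.
Total: 29 + 31 + 30 + 31 + 31 + 30 + 31 + 30 + 31 + 31 + 28 + 31 + 30 + 31 + 30 + 31 + 31 + 30 + 31 + 30 + 31 + 31 + 29 + 31 + 30 + 31 + 30 + 31 + 31 + 30 + 31 + 30 + 31 + 31 + 28 + 31 + 30 + 31 + 30 + 31 + 31 + 30 + 31 + 30 + 31 + 31 + 28 + 31 + 30 + 31 + 30 + 31 + 2 = 1584.

1584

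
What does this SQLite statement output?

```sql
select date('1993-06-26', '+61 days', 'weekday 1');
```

1993-08-30

Applying '+61 days' to 1993-06-26: counting 61 days forward gives 1993-08-26.
`weekday 1` advances to the next Monday; 1993-08-26 is a Thursday, so it moves forward to 1993-08-30.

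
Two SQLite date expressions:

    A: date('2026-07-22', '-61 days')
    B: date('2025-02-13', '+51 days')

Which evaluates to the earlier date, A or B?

B

A = 2026-05-22.
B = 2025-04-05.
B is earlier.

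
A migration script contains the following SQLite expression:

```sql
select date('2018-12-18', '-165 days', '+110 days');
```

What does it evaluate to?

2018-10-24

Applying '-165 days' to 2018-12-18: counting 165 days back gives 2018-07-06.
Applying '+110 days' to 2018-07-06: counting 110 days forward gives 2018-10-24.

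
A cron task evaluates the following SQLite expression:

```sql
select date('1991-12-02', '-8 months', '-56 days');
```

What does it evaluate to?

Adding -8 months to 1991-12-02 gives 1991-04-02.
Applying '-56 days' to 1991-04-02: counting 56 days back gives 1991-02-05.

1991-02-05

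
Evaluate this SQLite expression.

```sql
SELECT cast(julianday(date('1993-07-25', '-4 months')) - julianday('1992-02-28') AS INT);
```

Adding -4 months to 1993-07-25 gives 1993-03-25.
1 day remains in February 1992 after the 28th (29 − 28).
Full months from March 1992 through February 1993 contribute their day counts.
Then 25 days into March 1993.
Total: 1 + 31 + 30 + 31 + 30 + 31 + 31 + 30 + 31 + 30 + 31 + 31 + 28 + 25 = 391.

391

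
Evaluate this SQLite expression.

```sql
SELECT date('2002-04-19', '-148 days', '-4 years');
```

1997-11-22

Applying '-148 days' to 2002-04-19: counting 148 days back gives 2001-11-22.
Adding -4 years to 2001-11-22 gives 1997-11-22.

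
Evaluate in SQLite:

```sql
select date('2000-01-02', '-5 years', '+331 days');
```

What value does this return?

1995-11-29

Adding -5 years to 2000-01-02 gives 1995-01-02.
Applying '+331 days' to 1995-01-02: counting 331 days forward gives 1995-11-29.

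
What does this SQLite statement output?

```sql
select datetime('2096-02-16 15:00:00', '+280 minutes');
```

280 minutes = 4h 40m; +280 minutes from 2096-02-16 15:00:00 is 2096-02-16 19:40:00.

2096-02-16 19:40:00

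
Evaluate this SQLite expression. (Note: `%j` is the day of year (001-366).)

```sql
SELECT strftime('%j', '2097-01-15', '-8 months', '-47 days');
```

First apply '-8 months', '-47 days': 2097-01-15 → 2096-03-29.
Day-of-year for 2096-03-29: days since 2096-01-01 inclusive = 89, zero-padded to 089.

089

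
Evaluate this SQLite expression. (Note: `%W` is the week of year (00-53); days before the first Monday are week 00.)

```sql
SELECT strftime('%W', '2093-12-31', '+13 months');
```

First apply '+13 months': 2093-12-31 → 2095-01-31.
2095-01-31 is a Monday. SQLite's %W counts Mondays since the year started; the result is 05.

05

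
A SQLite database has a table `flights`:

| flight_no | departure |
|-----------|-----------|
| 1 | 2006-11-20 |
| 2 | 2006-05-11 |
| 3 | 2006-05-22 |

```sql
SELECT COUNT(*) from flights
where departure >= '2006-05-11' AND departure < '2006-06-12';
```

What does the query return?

Rows in [2006-05-11, 2006-06-12): 2006-05-11, 2006-05-22 → 2 rows.

2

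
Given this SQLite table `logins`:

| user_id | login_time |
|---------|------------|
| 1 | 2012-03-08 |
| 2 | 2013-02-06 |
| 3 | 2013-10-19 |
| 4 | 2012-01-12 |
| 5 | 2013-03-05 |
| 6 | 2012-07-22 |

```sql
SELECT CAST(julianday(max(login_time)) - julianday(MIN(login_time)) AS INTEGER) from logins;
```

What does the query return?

646

MIN = 2012-01-12, MAX = 2013-10-19.
19 days remain in January 2012 after the 12th (31 − 12).
Full months from February 2012 through September 2013 contribute their day counts.
Then 19 days into October 2013.
Total: 19 + 29 + 31 + 30 + 31 + 30 + 31 + 31 + 30 + 31 + 30 + 31 + 31 + 28 + 31 + 30 + 31 + 30 + 31 + 31 + 30 + 19 = 646.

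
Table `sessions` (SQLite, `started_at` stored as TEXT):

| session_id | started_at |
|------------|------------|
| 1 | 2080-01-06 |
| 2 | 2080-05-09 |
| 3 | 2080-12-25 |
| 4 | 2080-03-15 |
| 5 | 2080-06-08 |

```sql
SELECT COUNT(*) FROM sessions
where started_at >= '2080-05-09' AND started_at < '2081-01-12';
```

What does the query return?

Rows in [2080-05-09, 2081-01-12): 2080-05-09, 2080-12-25, 2080-06-08 → 3 rows.

3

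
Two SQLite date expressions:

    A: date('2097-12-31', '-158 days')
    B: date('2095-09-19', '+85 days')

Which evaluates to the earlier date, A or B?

B

A = 2097-07-26.
B = 2095-12-13.
B is earlier.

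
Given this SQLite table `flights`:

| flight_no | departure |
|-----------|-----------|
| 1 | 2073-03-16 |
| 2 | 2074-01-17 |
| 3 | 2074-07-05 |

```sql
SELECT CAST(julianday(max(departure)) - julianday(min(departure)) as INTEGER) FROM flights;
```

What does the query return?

476

MIN = 2073-03-16, MAX = 2074-07-05.
15 days remain in March 2073 after the 16th (31 − 16).
Full months from April 2073 through June 2074 contribute their day counts.
Then 5 days into July 2074.
Total: 15 + 30 + 31 + 30 + 31 + 31 + 30 + 31 + 30 + 31 + 31 + 28 + 31 + 30 + 31 + 30 + 5 = 476.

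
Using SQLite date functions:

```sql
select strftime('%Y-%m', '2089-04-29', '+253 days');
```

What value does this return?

2090-01

First apply '+253 days': 2089-04-29 → 2090-01-07.
`%Y-%m` extracts the year-month: 2090-01.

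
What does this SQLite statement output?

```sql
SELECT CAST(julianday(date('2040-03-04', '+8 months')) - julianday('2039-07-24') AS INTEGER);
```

Adding +8 months to 2040-03-04 gives 2040-11-04.
7 days remain in July 2039 after the 24th (31 − 24).
Full months from August 2039 through October 2040 contribute their day counts.
Then 4 days into November 2040.
Total: 7 + 31 + 30 + 31 + 30 + 31 + 31 + 29 + 31 + 30 + 31 + 30 + 31 + 31 + 30 + 31 + 4 = 469.

469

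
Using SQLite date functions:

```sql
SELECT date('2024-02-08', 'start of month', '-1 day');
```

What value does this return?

`start of month` rewinds 2024-02-08 to 2024-02-01.
Going back 1 day from 2024-02-01 reaches 2024-01-31 (last day of January, 31 days).

2024-01-31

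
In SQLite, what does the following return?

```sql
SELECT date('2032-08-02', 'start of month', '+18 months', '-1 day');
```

`start of month` rewinds 2032-08-02 to 2032-08-01.
Adding +18 months to 2032-08-01 gives 2034-02-01.
Going back 1 day from 2034-02-01 reaches 2034-01-31 (last day of January, 31 days).

2034-01-31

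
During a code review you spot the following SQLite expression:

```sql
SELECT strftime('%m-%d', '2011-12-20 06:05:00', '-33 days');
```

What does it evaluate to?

11-17

First apply '-33 days': 2011-12-20 06:05:00 → 2011-11-17 06:05:00.
`%m-%d` extracts the month-day: 11-17.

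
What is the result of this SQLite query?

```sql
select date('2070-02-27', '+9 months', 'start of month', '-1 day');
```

Adding +9 months to 2070-02-27 gives 2070-11-27.
`start of month` rewinds 2070-11-27 to 2070-11-01.
Going back 1 day from 2070-11-01 reaches 2070-10-31 (last day of October, 31 days).

2070-10-31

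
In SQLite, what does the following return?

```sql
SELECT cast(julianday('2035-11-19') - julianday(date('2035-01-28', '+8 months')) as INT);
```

Adding +8 months to 2035-01-28 gives 2035-09-28.
2 days remain in September 2035 after the 28th (30 − 28).
October 2035: 31 days.
Then 19 days into November 2035.
Total: 2 + 31 + 19 = 52.

52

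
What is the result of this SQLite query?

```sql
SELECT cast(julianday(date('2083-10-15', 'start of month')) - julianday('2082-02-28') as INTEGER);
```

`start of month` rewinds 2083-10-15 to 2083-10-01.
0 days remain in February 2082 after the 28th (28 − 28).
Full months from March 2082 through September 2083 contribute their day counts.
Then 1 day into October 2083.
Total: 0 + 31 + 30 + 31 + 30 + 31 + 31 + 30 + 31 + 30 + 31 + 31 + 28 + 31 + 30 + 31 + 30 + 31 + 31 + 30 + 1 = 580.

580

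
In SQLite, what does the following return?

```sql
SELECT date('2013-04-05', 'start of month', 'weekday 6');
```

2013-04-06

`start of month` rewinds 2013-04-05 to 2013-04-01.
`weekday 6` advances to the next Saturday; 2013-04-01 is a Monday, so it moves forward to 2013-04-06.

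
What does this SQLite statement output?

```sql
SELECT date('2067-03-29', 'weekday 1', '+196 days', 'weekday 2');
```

`weekday 1` advances to the next Monday; 2067-03-29 is a Tuesday, so it moves forward to 2067-04-04.
Applying '+196 days' to 2067-04-04: counting 196 days forward gives 2067-10-17.
`weekday 2` advances to the next Tuesday; 2067-10-17 is a Monday, so it moves forward to 2067-10-18.

2067-10-18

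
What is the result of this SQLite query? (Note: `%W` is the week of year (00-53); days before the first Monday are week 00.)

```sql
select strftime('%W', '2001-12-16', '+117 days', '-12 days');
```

First apply '+117 days', '-12 days': 2001-12-16 → 2002-03-31.
2002-03-31 is a Sunday. SQLite's %W counts Mondays since the year started; the result is 12.

12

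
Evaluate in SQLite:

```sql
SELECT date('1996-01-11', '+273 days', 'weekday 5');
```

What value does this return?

1996-10-11

Applying '+273 days' to 1996-01-11: counting 273 days forward gives 1996-10-10.
`weekday 5` advances to the next Friday; 1996-10-10 is a Thursday, so it moves forward to 1996-10-11.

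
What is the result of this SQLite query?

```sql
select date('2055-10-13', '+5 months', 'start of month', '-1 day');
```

Adding +5 months to 2055-10-13 gives 2056-03-13.
`start of month` rewinds 2056-03-13 to 2056-03-01.
Going back 1 day from 2056-03-01 reaches 2056-02-29 (last day of February, 29 days).

2056-02-29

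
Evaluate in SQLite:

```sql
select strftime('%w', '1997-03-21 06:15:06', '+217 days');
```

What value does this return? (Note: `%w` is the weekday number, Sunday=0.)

5

First apply '+217 days': 1997-03-21 06:15:06 → 1997-10-24 06:15:06.
1997-10-24 is a Friday; with Sunday=0 that is 5.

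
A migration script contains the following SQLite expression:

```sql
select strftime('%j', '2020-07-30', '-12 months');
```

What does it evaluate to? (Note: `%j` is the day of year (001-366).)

First apply '-12 months': 2020-07-30 → 2019-07-30.
Day-of-year for 2019-07-30: days since 2019-01-01 inclusive = 211, zero-padded to 211.

211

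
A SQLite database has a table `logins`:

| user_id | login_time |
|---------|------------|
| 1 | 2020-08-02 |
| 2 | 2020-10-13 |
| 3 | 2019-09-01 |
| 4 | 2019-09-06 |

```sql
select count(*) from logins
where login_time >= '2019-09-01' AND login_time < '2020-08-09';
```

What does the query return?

3

Rows in [2019-09-01, 2020-08-09): 2020-08-02, 2019-09-01, 2019-09-06 → 3 rows.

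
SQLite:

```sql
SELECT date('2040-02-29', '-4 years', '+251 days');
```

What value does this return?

Adding -4 years to 2040-02-29 gives 2036-02-29.
Applying '+251 days' to 2036-02-29: counting 251 days forward gives 2036-11-06.

2036-11-06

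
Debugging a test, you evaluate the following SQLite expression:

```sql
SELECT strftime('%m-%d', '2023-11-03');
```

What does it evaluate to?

`%m-%d` extracts the month-day: 11-03.

11-03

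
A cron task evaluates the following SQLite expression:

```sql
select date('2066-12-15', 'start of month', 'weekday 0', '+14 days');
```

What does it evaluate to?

`start of month` rewinds 2066-12-15 to 2066-12-01.
`weekday 0` advances to the next Sunday; 2066-12-01 is a Wednesday, so it moves forward to 2066-12-05.
Advancing 14 more days within December lands on 2066-12-19.

2066-12-19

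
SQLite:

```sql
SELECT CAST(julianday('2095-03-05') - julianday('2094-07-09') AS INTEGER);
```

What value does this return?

239

22 days remain in July 2094 after the 9th (31 − 9).
Full months from August 2094 through February 2095 contribute their day counts.
Then 5 days into March 2095.
Total: 22 + 31 + 30 + 31 + 30 + 31 + 31 + 28 + 5 = 239.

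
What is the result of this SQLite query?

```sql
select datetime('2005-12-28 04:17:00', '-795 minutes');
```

2005-12-27 15:02:00

795 minutes = 13h 15m; -795 minutes from 2005-12-28 04:17:00 is 2005-12-27 15:02:00 (crosses midnight).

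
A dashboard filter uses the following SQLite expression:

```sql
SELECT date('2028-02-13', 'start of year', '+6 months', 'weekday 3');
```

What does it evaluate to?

2028-07-05

`start of year` rewinds 2028-02-13 to 2028-01-01.
Adding +6 months to 2028-01-01 gives 2028-07-01.
`weekday 3` advances to the next Wednesday; 2028-07-01 is a Saturday, so it moves forward to 2028-07-05.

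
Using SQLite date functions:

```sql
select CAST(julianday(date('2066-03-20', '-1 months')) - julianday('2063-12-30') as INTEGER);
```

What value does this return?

783

Adding -1 month to 2066-03-20 gives 2066-02-20.
1 day remains in December 2063 after the 30th (31 − 30).
Full months from January 2064 through January 2066 contribute their day counts.
Then 20 days into February 2066.
Total: 1 + 31 + 29 + 31 + 30 + 31 + 30 + 31 + 31 + 30 + 31 + 30 + 31 + 31 + 28 + 31 + 30 + 31 + 30 + 31 + 31 + 30 + 31 + 30 + 31 + 31 + 20 = 783.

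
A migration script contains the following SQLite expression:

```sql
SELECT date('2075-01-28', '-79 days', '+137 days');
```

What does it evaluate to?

Applying '-79 days' to 2075-01-28: counting 79 days back gives 2074-11-10.
Applying '+137 days' to 2074-11-10: counting 137 days forward gives 2075-03-27.

2075-03-27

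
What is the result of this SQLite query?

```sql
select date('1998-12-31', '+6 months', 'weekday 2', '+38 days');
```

1999-08-13

Adding +6 months to 1998-12-31 targets 1999-06-31. June 1999 has only 30 days, so SQLite normalizes the 1-day overflow forward to 1999-07-01.
`weekday 2` advances to the next Tuesday; 1999-07-01 is a Thursday, so it moves forward to 1999-07-06.
July 1999 has 31 days; 25 remain after the 6th, so 26 days reach 1999-08-01.
Advancing 12 more days within August lands on 1999-08-13.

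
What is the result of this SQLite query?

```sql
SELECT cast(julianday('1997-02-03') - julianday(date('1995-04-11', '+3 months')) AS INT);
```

Adding +3 months to 1995-04-11 gives 1995-07-11.
20 days remain in July 1995 after the 11th (31 − 11).
Full months from August 1995 through January 1997 contribute their day counts.
Then 3 days into February 1997.
Total: 20 + 31 + 30 + 31 + 30 + 31 + 31 + 29 + 31 + 30 + 31 + 30 + 31 + 31 + 30 + 31 + 30 + 31 + 31 + 3 = 573.

573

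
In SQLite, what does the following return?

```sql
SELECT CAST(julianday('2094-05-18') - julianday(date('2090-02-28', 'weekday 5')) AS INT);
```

`weekday 5` advances to the next Friday; 2090-02-28 is a Tuesday, so it moves forward to 2090-03-03.
28 days remain in March 2090 after the 3rd (31 − 3).
Full months from April 2090 through April 2094 contribute their day counts.
Then 18 days into May 2094.
Total: 28 + 30 + 31 + 30 + 31 + 31 + 30 + 31 + 30 + 31 + 31 + 28 + 31 + 30 + 31 + 30 + 31 + 31 + 30 + 31 + 30 + 31 + 31 + 29 + 31 + 30 + 31 + 30 + 31 + 31 + 30 + 31 + 30 + 31 + 31 + 28 + 31 + 30 + 31 + 30 + 31 + 31 + 30 + 31 + 30 + 31 + 31 + 28 + 31 + 30 + 18 = 1537.

1537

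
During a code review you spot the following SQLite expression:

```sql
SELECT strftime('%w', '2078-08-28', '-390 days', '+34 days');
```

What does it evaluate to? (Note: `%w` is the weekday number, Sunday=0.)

First apply '-390 days', '+34 days': 2078-08-28 → 2077-09-06.
2077-09-06 is a Monday; with Sunday=0 that is 1.

1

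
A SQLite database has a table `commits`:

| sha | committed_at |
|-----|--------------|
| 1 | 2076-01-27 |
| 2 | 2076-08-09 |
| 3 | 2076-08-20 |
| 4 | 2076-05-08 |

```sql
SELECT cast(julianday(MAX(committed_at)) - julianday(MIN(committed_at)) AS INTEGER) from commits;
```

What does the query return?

206

MIN = 2076-01-27, MAX = 2076-08-20.
4 days remain in January 2076 after the 27th (31 − 27).
Full months from February 2076 through July 2076 contribute their day counts.
Then 20 days into August 2076.
Total: 4 + 29 + 31 + 30 + 31 + 30 + 31 + 20 = 206.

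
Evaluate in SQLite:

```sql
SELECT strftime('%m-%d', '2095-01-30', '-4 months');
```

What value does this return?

09-30

First apply '-4 months': 2095-01-30 → 2094-09-30.
`%m-%d` extracts the month-day: 09-30.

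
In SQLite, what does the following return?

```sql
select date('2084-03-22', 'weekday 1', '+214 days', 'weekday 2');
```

`weekday 1` advances to the next Monday; 2084-03-22 is a Wednesday, so it moves forward to 2084-03-27.
Applying '+214 days' to 2084-03-27: counting 214 days forward gives 2084-10-27.
`weekday 2` advances to the next Tuesday; 2084-10-27 is a Friday, so it moves forward to 2084-10-31.

2084-10-31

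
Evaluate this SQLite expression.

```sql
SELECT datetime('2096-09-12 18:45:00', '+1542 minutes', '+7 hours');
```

2096-09-14 03:27:00

1542 minutes = 25h 42m; +1542 minutes from 2096-09-12 18:45:00 is 2096-09-13 20:27:00 (crosses midnight).
+7 hours from 2096-09-13 20:27:00 is 2096-09-14 03:27:00 (crosses midnight).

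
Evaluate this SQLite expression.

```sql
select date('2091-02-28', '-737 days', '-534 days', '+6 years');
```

Applying '-737 days' to 2091-02-28: counting 737 days back gives 2089-02-21.
Applying '-534 days' to 2089-02-21: counting 534 days back gives 2087-09-06.
Adding +6 years to 2087-09-06 gives 2093-09-06.

2093-09-06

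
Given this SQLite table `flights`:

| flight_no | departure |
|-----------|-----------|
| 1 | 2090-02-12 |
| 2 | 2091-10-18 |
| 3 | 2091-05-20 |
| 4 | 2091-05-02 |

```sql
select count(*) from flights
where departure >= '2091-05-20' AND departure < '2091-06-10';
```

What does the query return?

Rows in [2091-05-20, 2091-06-10): 2091-05-20 → 1 row.

1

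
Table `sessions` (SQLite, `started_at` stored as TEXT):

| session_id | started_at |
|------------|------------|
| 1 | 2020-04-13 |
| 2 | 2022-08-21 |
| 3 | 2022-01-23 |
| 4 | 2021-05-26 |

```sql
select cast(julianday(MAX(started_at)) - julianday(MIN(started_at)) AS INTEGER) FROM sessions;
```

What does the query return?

MIN = 2020-04-13, MAX = 2022-08-21.
17 days remain in April 2020 after the 13th (30 − 13).
Full months from May 2020 through July 2022 contribute their day counts.
Then 21 days into August 2022.
Total: 17 + 31 + 30 + 31 + 31 + 30 + 31 + 30 + 31 + 31 + 28 + 31 + 30 + 31 + 30 + 31 + 31 + 30 + 31 + 30 + 31 + 31 + 28 + 31 + 30 + 31 + 30 + 31 + 21 = 860.

860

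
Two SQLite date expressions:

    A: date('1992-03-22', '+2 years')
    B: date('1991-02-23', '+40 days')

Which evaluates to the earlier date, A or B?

B

A = 1994-03-22.
B = 1991-04-04.
B is earlier.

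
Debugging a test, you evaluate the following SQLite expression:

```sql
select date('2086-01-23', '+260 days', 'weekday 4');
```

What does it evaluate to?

Applying '+260 days' to 2086-01-23: counting 260 days forward gives 2086-10-10.
`weekday 4` advances to the next Thursday; 2086-10-10 is already a Thursday, so it stays at 2086-10-10.

2086-10-10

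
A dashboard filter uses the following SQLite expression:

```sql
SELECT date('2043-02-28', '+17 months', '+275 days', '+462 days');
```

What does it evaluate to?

2046-08-04

Adding +17 months to 2043-02-28 gives 2044-07-28.
Applying '+275 days' to 2044-07-28: counting 275 days forward gives 2045-04-29.
Applying '+462 days' to 2045-04-29: counting 462 days forward gives 2046-08-04.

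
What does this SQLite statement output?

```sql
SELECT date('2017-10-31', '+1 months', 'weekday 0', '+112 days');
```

2018-03-25

Adding +1 month to 2017-10-31 targets 2017-11-31. November 2017 has only 30 days, so SQLite normalizes the 1-day overflow forward to 2017-12-01.
`weekday 0` advances to the next Sunday; 2017-12-01 is a Friday, so it moves forward to 2017-12-03.
Applying '+112 days' to 2017-12-03: counting 112 days forward gives 2018-03-25.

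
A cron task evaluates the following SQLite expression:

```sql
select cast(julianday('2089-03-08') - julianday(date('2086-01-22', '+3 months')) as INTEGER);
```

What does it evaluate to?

Adding +3 months to 2086-01-22 gives 2086-04-22.
8 days remain in April 2086 after the 22nd (30 − 22).
Full months from May 2086 through February 2089 contribute their day counts.
Then 8 days into March 2089.
Total: 8 + 31 + 30 + 31 + 31 + 30 + 31 + 30 + 31 + 31 + 28 + 31 + 30 + 31 + 30 + 31 + 31 + 30 + 31 + 30 + 31 + 31 + 29 + 31 + 30 + 31 + 30 + 31 + 31 + 30 + 31 + 30 + 31 + 31 + 28 + 8 = 1051.

1051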